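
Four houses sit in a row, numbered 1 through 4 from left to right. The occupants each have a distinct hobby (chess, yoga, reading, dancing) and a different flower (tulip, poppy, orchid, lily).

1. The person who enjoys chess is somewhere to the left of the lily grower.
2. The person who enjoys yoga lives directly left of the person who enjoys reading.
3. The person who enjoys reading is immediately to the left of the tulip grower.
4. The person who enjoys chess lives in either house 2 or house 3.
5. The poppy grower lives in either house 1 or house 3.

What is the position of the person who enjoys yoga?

1

House 4 hobby: only dancing fits.
That leaves yoga as the hobby for house 1.
That leaves orchid as the flower for house 2.
The person who enjoys reading is in house 2 (clue 2).
Clue 3: the tulip grower is in house 3.
So house 3 gets chess for hobby.
The only flower still possible for house 1 is poppy.
That leaves lily as the flower for house 4.
So: house 1 = yoga/poppy, house 2 = reading/orchid, house 3 = chess/tulip, house 4 = dancing/lily.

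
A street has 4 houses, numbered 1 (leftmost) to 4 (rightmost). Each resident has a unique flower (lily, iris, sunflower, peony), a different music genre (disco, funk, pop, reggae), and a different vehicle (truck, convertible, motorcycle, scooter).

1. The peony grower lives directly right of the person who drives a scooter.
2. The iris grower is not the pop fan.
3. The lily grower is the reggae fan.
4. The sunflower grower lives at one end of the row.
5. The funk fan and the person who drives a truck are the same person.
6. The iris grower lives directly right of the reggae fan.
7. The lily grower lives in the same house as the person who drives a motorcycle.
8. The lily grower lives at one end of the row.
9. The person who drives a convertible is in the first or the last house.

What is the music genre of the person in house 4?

pop

Clue 3: the lily grower is in house 1.
Clue 3: the reggae fan is in house 1.
By clue 6, the iris grower is in house 2.
Clue 7 places the person who drives a motorcycle in house 1.
That leaves peony as the flower for house 3.
House 4's flower must be sunflower (nothing else left).
By clue 1, the person who drives a scooter is in house 2.
That leaves truck as the vehicle for house 3.
House 4's vehicle must be convertible (nothing else left).
From clue 5, the funk fan must be in house 3.
House 2's music genre must be disco (nothing else left).
House 4 music genre: only pop fits.
So: house 1 = lily/reggae/motorcycle, house 2 = iris/disco/scooter, house 3 = peony/funk/truck, house 4 = sunflower/pop/convertible.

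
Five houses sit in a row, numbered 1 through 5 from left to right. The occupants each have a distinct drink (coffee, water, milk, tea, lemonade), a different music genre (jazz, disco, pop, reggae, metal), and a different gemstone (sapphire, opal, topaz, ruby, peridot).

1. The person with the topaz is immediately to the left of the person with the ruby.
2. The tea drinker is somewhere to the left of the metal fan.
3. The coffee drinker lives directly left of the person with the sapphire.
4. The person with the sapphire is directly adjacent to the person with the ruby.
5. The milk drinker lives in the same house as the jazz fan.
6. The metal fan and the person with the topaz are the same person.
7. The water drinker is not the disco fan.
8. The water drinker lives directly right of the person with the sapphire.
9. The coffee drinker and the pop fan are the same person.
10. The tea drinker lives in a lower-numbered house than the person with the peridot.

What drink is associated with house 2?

House 1 gemstone: only opal fits.
The coffee drinker is narrowed to house 1 or 2 or 3; consider each.
Placing it in house 1 and house 2 leads to a contradiction, so it's in house 3.
Clue 3: the person with the sapphire is in house 4.
By clue 8, the water drinker is in house 5.
From clue 9, the pop fan must be in house 3.
Clue 1 places the person with the topaz in house 2.
Clue 1: the person with the ruby is in house 3.
Clue 6: the metal fan is in house 2.
So house 5 gets reggae for music genre.
So house 5 gets peridot for gemstone.
Clue 2 places the tea drinker in house 1.
The only drink still possible for house 2 is lemonade.
That leaves milk as the drink for house 4.
From clue 5, the jazz fan must be in house 4.
That leaves disco as the music genre for house 1.
So: house 1 = tea/disco/opal, house 2 = lemonade/metal/topaz, house 3 = coffee/pop/ruby, house 4 = milk/jazz/sapphire, house 5 = water/reggae/peridot.

lemonade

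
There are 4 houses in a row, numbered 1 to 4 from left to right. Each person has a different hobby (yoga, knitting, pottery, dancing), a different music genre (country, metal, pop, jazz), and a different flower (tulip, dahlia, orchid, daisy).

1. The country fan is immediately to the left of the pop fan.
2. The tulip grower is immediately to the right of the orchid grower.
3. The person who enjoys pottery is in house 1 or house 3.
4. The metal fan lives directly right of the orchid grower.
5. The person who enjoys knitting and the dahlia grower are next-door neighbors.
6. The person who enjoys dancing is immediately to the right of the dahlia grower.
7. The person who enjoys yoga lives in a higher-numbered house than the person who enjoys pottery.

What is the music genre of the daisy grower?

pop

The person who enjoys pottery is narrowed to house 1 or 3; consider each.
Placing it in house 3 leads to a contradiction, so it's in house 1.
The person who enjoys dancing is narrowed to house 2 or 3 or 4; consider each.
Placing it in house 2 and house 3 leads to a contradiction, so it's in house 4.
By clue 6, the dahlia grower is in house 3.
Clue 2: the tulip grower is in house 2.
Clue 2 places the orchid grower in house 1.
By clue 4, the metal fan is in house 2.
Clue 5 places the person who enjoys knitting in house 2.
So house 3 gets yoga for hobby.
So house 4 gets daisy for flower.
Clue 1 places the country fan in house 3.
The pop fan is in house 4 (clue 1).
So house 1 gets jazz for music genre.
So: house 1 = pottery/jazz/orchid, house 2 = knitting/metal/tulip, house 3 = yoga/country/dahlia, house 4 = dancing/pop/daisy.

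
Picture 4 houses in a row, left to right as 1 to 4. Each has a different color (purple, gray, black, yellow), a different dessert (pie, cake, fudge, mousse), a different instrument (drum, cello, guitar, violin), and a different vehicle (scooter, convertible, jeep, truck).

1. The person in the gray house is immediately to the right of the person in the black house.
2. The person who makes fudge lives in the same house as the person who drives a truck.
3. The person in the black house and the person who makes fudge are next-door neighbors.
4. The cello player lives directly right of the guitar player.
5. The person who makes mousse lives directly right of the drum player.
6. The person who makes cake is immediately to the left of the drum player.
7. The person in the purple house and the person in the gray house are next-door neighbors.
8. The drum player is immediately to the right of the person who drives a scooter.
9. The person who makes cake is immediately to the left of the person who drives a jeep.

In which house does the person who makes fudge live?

The person who makes cake is narrowed to house 1 or 2; consider each.
Placing it in house 1 leads to a contradiction, so it's in house 2.
From clue 6, the drum player must be in house 3.
By clue 8, the person who drives a scooter is in house 2.
By clue 9, the person who drives a jeep is in house 3.
From clue 4, the cello player must be in house 2.
Clue 4: the guitar player is in house 1.
By clue 5, the person who makes mousse is in house 4.
So house 3 gets pie for dessert.
That leaves violin as the instrument for house 4.
Clue 2 places the person who drives a truck in house 1.
By clue 3, the person in the black house is in house 2.
So house 1 gets yellow for color.
So house 1 gets fudge for dessert.
So house 4 gets convertible for vehicle.
By clue 1, the person in the gray house is in house 3.
Clue 7 places the person in the purple house in house 4.
So: house 1 = yellow/fudge/guitar/truck, house 2 = black/cake/cello/scooter, house 3 = gray/pie/drum/jeep, house 4 = purple/mousse/violin/convertible.

1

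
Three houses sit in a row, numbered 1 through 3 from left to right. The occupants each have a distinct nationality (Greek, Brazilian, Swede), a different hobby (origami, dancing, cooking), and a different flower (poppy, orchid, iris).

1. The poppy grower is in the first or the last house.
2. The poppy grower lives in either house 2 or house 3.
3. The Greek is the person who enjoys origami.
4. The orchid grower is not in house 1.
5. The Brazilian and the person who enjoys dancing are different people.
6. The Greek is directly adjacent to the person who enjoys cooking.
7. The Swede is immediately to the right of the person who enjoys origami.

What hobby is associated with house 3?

dancing

The poppy grower is in house 3 (clue 2).
House 1 flower: only iris fits.
House 2's flower must be orchid (nothing else left).
The Greek is narrowed to house 1 or 2; consider each.
Placing it in house 1 leads to a contradiction, so it's in house 2.
Clue 3 places the person who enjoys origami in house 2.
The Swede is in house 3 (clue 7).
House 1's nationality must be Brazilian (nothing else left).
By clue 5, the person who enjoys dancing is in house 3.
That leaves cooking as the hobby for house 1.
So: house 1 = Brazilian/cooking/iris, house 2 = Greek/origami/orchid, house 3 = Swede/dancing/poppy.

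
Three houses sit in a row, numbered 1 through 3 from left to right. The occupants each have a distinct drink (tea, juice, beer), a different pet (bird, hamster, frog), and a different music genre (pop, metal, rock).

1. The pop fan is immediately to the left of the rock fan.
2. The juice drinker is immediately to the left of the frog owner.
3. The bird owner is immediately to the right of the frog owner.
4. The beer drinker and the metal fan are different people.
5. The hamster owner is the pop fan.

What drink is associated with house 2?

Clue 3: the bird owner is in house 3.
By clue 3, the frog owner is in house 2.
House 1's pet must be hamster (nothing else left).
Clue 2: the juice drinker is in house 1.
By clue 5, the pop fan is in house 1.
Clue 1: the rock fan is in house 2.
House 3's music genre must be metal (nothing else left).
By clue 4, the beer drinker is in house 2.
So house 3 gets tea for drink.
So: house 1 = juice/hamster/pop, house 2 = beer/frog/rock, house 3 = tea/bird/metal.

beer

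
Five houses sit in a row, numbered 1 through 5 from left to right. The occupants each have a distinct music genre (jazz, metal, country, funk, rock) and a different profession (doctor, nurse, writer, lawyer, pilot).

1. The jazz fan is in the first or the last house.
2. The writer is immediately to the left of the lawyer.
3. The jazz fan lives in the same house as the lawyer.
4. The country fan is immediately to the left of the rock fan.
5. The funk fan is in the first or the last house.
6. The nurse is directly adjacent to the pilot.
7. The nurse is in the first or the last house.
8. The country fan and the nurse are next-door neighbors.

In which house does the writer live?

4

Clue 3: the jazz fan is in house 5.
Clue 3: the lawyer is in house 5.
House 1 music genre: only funk fits.
Clue 2 places the writer in house 4.
The country fan is in house 2 (clue 4).
The rock fan is in house 3 (clue 4).
The pilot is in house 2 (clue 6).
That leaves metal as the music genre for house 4.
So house 1 gets nurse for profession.
House 3 profession: only doctor fits.
So: house 1 = funk/nurse, house 2 = country/pilot, house 3 = rock/doctor, house 4 = metal/writer, house 5 = jazz/lawyer.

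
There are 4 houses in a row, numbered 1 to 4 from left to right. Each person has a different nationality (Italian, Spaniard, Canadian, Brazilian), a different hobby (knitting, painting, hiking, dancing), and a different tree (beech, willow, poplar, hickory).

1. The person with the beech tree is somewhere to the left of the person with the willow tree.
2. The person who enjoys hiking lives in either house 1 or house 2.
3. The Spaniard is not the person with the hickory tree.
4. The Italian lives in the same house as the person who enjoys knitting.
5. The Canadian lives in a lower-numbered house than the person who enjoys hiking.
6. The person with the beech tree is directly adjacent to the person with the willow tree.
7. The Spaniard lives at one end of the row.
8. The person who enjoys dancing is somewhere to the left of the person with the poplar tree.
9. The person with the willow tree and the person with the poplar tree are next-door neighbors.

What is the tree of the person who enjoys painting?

poplar

Clue 5 places the Canadian in house 1.
The person who enjoys hiking is in house 2 (clue 5).
House 2 nationality: only Brazilian fits.
That leaves Italian as the nationality for house 3.
The only nationality still possible for house 4 is Spaniard.
Clue 4: the person who enjoys knitting is in house 3.
House 1 hobby: only dancing fits.
That leaves painting as the hobby for house 4.
The person with the beech tree is narrowed to house 1 or 2 or 3; consider each.
Placing it in house 1 and house 3 leads to a contradiction, so it's in house 2.
Clue 6 places the person with the willow tree in house 3.
House 1's tree must be hickory (nothing else left).
House 4's tree must be poplar (nothing else left).
So: house 1 = Canadian/dancing/hickory, house 2 = Brazilian/hiking/beech, house 3 = Italian/knitting/willow, house 4 = Spaniard/painting/poplar.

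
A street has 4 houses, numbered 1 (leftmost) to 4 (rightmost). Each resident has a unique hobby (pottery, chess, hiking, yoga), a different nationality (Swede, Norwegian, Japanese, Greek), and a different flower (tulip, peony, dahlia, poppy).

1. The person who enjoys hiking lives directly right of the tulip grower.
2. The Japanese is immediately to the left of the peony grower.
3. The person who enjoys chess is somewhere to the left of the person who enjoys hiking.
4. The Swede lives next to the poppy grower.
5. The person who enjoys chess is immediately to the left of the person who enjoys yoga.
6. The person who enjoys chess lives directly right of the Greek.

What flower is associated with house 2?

House 1 hobby: only pottery fits.
So house 2 gets chess for hobby.
Clue 5: the person who enjoys yoga is in house 3.
The Greek is in house 1 (clue 6).
That leaves hiking as the hobby for house 4.
The tulip grower is in house 3 (clue 1).
The only flower still possible for house 4 is peony.
By clue 2, the Japanese is in house 3.
That leaves Norwegian as the nationality for house 4.
Clue 4 places the poppy grower in house 1.
The only nationality still possible for house 2 is Swede.
House 2's flower must be dahlia (nothing else left).
So: house 1 = pottery/Greek/poppy, house 2 = chess/Swede/dahlia, house 3 = yoga/Japanese/tulip, house 4 = hiking/Norwegian/peony.

dahlia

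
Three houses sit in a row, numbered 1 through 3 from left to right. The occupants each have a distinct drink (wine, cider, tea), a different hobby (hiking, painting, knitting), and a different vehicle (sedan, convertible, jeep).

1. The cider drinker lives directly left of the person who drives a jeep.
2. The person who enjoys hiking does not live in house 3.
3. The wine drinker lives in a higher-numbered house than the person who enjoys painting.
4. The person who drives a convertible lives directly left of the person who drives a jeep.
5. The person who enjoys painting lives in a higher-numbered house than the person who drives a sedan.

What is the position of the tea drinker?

1

Clue 5: the person who enjoys painting is in house 2.
By clue 5, the person who drives a sedan is in house 1.
That leaves knitting as the hobby for house 3.
House 2's vehicle must be convertible (nothing else left).
That leaves jeep as the vehicle for house 3.
By clue 1, the cider drinker is in house 2.
Clue 3: the wine drinker is in house 3.
House 1's drink must be tea (nothing else left).
House 1 hobby: only hiking fits.
So: house 1 = tea/hiking/sedan, house 2 = cider/painting/convertible, house 3 = wine/knitting/jeep.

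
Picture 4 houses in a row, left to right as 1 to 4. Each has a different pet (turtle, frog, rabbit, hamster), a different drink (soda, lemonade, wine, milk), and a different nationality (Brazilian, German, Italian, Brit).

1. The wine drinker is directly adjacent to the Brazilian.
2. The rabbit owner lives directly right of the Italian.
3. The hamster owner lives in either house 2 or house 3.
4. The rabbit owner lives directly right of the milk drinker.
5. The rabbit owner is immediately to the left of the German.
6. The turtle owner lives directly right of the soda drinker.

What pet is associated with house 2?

hamster

That leaves frog as the pet for house 1.
That leaves turtle as the pet for house 4.
From clue 6, the soda drinker must be in house 3.
The hamster owner is narrowed to house 2 or 3; consider each.
Placing it in house 3 leads to a contradiction, so it's in house 2.
That leaves rabbit as the pet for house 3.
Clue 2: the Italian is in house 2.
The milk drinker is in house 2 (clue 4).
Clue 5: the German is in house 4.
By clue 1, the wine drinker is in house 4.
Clue 1 places the Brazilian in house 3.
House 1's drink must be lemonade (nothing else left).
So house 1 gets Brit for nationality.
So: house 1 = frog/lemonade/Brit, house 2 = hamster/milk/Italian, house 3 = rabbit/soda/Brazilian, house 4 = turtle/wine/German.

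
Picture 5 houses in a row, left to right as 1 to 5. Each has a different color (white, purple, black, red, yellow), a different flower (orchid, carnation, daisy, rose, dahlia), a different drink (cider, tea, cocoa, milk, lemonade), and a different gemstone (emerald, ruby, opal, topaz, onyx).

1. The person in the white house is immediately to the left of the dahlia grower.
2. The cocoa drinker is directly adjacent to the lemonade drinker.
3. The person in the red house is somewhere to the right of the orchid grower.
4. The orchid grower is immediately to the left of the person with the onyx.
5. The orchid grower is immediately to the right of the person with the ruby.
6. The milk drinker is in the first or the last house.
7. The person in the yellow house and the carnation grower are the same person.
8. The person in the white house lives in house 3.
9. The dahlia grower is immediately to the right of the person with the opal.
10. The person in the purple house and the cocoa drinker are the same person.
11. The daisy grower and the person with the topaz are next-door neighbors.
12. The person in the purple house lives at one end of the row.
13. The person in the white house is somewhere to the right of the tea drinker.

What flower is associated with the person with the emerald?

rose

Clue 8 places the person in the white house in house 3.
Clue 1: the dahlia grower is in house 4.
Clue 9 places the person with the opal in house 3.
From clue 4, the orchid grower must be in house 3.
From clue 4, the person with the onyx must be in house 4.
By clue 5, the person with the ruby is in house 2.
House 3's drink must be cider (nothing else left).
The only drink still possible for house 4 is lemonade.
House 5's gemstone must be emerald (nothing else left).
Clue 2: the cocoa drinker is in house 5.
By clue 10, the person in the purple house is in house 5.
From clue 11, the daisy grower must be in house 2.
So house 4 gets red for color.
House 1's drink must be milk (nothing else left).
That leaves tea as the drink for house 2.
So house 1 gets topaz for gemstone.
Clue 7 places the person in the yellow house in house 1.
Clue 7 places the carnation grower in house 1.
House 2 color: only black fits.
The only flower still possible for house 5 is rose.
So: house 1 = yellow/carnation/milk/topaz, house 2 = black/daisy/tea/ruby, house 3 = white/orchid/cider/opal, house 4 = red/dahlia/lemonade/onyx, house 5 = purple/rose/cocoa/emerald.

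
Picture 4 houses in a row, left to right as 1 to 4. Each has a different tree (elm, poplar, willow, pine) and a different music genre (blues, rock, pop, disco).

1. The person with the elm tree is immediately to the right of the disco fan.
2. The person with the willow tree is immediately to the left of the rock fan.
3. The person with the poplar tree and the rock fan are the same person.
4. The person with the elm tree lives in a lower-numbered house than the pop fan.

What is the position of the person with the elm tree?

2

The person with the elm tree is narrowed to house 2 or 3; consider each.
Placing it in house 3 leads to a contradiction, so it's in house 2.
The disco fan is in house 1 (clue 1).
Clue 3: the person with the poplar tree is in house 4.
The rock fan is in house 4 (clue 3).
House 2's music genre must be blues (nothing else left).
House 3's music genre must be pop (nothing else left).
The person with the willow tree is in house 3 (clue 2).
That leaves pine as the tree for house 1.
So: house 1 = pine/disco, house 2 = elm/blues, house 3 = willow/pop, house 4 = poplar/rock.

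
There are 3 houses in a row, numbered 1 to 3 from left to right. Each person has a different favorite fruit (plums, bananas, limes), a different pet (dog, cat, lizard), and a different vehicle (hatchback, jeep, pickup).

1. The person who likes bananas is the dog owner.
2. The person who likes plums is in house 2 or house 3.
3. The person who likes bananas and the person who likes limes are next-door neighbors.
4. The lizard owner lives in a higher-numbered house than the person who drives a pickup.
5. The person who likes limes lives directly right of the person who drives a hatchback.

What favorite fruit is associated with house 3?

plums

That leaves bananas as the favorite fruit for house 1.
House 3's vehicle must be jeep (nothing else left).
From clue 1, the dog owner must be in house 1.
Clue 3: the person who likes limes is in house 2.
Clue 5: the person who drives a hatchback is in house 1.
House 3's favorite fruit must be plums (nothing else left).
That leaves pickup as the vehicle for house 2.
Clue 4 places the lizard owner in house 3.
House 2's pet must be cat (nothing else left).
So: house 1 = bananas/dog/hatchback, house 2 = limes/cat/pickup, house 3 = plums/lizard/jeep.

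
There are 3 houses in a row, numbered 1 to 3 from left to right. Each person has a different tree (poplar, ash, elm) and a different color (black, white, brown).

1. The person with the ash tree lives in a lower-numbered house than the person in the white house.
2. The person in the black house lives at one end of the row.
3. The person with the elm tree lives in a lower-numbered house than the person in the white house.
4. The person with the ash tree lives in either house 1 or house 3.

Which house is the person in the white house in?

The person with the ash tree is in house 1 (clue 4).
The only tree still possible for house 2 is elm.
House 3's tree must be poplar (nothing else left).
From clue 3, the person in the white house must be in house 3.
So house 2 gets brown for color.
House 1 color: only black fits.
So: house 1 = ash/black, house 2 = elm/brown, house 3 = poplar/white.

3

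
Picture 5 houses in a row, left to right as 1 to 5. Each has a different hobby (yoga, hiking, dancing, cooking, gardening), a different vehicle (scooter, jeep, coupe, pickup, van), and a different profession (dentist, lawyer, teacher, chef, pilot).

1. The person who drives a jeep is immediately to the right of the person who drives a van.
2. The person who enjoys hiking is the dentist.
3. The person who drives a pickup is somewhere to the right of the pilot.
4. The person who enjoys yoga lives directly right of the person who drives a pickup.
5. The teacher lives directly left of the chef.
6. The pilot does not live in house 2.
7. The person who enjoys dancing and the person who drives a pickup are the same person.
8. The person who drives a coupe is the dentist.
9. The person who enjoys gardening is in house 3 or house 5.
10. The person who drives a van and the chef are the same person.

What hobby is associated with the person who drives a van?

yoga

The person who enjoys gardening is narrowed to house 3 or 5; consider each.
Placing it in house 3 leads to a contradiction, so it's in house 5.
House 5's profession must be lawyer (nothing else left).
Clue 3: the pilot is in house 1.
House 1 hobby: only cooking fits.
The only vehicle still possible for house 1 is scooter.
House 5 vehicle: only jeep fits.
By clue 1, the person who drives a van is in house 4.
From clue 10, the chef must be in house 4.
By clue 5, the teacher is in house 3.
So house 4 gets yoga for hobby.
So house 2 gets dentist for profession.
From clue 2, the person who enjoys hiking must be in house 2.
From clue 4, the person who drives a pickup must be in house 3.
From clue 7, the person who enjoys dancing must be in house 3.
Clue 8 places the person who drives a coupe in house 2.
So: house 1 = cooking/scooter/pilot, house 2 = hiking/coupe/dentist, house 3 = dancing/pickup/teacher, house 4 = yoga/van/chef, house 5 = gardening/jeep/lawyer.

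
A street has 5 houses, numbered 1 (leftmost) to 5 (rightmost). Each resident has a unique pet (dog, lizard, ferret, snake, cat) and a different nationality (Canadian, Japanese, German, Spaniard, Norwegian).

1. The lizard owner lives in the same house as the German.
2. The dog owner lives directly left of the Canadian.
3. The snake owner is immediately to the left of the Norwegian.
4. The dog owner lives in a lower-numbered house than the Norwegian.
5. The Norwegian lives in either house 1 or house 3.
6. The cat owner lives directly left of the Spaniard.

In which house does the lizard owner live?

5

The Norwegian is in house 3 (clue 5).
By clue 3, the snake owner is in house 2.
By clue 4, the dog owner is in house 1.
From clue 2, the Canadian must be in house 2.
House 1's nationality must be Japanese (nothing else left).
The cat owner is narrowed to house 3 or 4; consider each.
Placing it in house 4 leads to a contradiction, so it's in house 3.
Clue 6: the Spaniard is in house 4.
House 5 nationality: only German fits.
The lizard owner is in house 5 (clue 1).
That leaves ferret as the pet for house 4.
So: house 1 = dog/Japanese, house 2 = snake/Canadian, house 3 = cat/Norwegian, house 4 = ferret/Spaniard, house 5 = lizard/German.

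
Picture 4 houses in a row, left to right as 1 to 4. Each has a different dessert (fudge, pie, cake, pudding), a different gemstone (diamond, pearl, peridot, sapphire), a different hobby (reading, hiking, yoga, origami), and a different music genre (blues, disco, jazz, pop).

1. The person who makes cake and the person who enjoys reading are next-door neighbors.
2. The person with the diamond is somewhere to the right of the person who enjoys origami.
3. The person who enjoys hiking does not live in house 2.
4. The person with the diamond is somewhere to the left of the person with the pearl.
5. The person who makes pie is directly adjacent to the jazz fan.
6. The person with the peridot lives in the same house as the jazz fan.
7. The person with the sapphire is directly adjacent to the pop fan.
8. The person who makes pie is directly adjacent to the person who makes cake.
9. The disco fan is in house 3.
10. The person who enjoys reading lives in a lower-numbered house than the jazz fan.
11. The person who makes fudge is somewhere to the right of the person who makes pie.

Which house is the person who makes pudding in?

The disco fan is in house 3 (clue 9).
House 1 gemstone: only sapphire fits.
By clue 7, the pop fan is in house 2.
That leaves blues as the music genre for house 1.
The only music genre still possible for house 4 is jazz.
Clue 5 places the person who makes pie in house 3.
The person with the peridot is in house 4 (clue 6).
From clue 11, the person who makes fudge must be in house 4.
House 1's dessert must be pudding (nothing else left).
House 2 dessert: only cake fits.
House 2 gemstone: only diamond fits.
House 3's gemstone must be pearl (nothing else left).
From clue 2, the person who enjoys origami must be in house 1.
That leaves yoga as the hobby for house 2.
The only hobby still possible for house 4 is hiking.
The only hobby still possible for house 3 is reading.
So: house 1 = pudding/sapphire/origami/blues, house 2 = cake/diamond/yoga/pop, house 3 = pie/pearl/reading/disco, house 4 = fudge/peridot/hiking/jazz.

1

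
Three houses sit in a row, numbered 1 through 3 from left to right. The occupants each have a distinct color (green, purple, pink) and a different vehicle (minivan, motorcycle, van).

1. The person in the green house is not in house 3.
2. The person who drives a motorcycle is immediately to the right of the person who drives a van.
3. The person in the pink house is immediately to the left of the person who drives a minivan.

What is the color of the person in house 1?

green

So house 3 gets purple for color.
The only vehicle still possible for house 1 is van.
From clue 2, the person who drives a motorcycle must be in house 2.
House 3 vehicle: only minivan fits.
Clue 3: the person in the pink house is in house 2.
The only color still possible for house 1 is green.
So: house 1 = green/van, house 2 = pink/motorcycle, house 3 = purple/minivan.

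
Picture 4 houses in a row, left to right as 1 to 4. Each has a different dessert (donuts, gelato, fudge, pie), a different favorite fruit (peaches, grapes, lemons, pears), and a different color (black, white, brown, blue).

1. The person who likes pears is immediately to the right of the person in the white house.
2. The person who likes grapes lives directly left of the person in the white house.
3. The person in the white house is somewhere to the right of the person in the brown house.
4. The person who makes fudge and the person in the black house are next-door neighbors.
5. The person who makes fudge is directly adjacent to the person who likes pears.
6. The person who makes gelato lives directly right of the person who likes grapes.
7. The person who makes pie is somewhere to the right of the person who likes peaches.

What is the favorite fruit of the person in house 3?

House 1 dessert: only donuts fits.
The person who makes gelato is narrowed to house 2 or 3; consider each.
Placing it in house 3 leads to a contradiction, so it's in house 2.
From clue 6, the person who likes grapes must be in house 1.
The person in the white house is in house 2 (clue 2).
From clue 3, the person in the brown house must be in house 1.
By clue 1, the person who likes pears is in house 3.
By clue 5, the person who makes fudge is in house 4.
That leaves pie as the dessert for house 3.
House 4's favorite fruit must be lemons (nothing else left).
Clue 4: the person in the black house is in house 3.
The only favorite fruit still possible for house 2 is peaches.
House 4's color must be blue (nothing else left).
So: house 1 = donuts/grapes/brown, house 2 = gelato/peaches/white, house 3 = pie/pears/black, house 4 = fudge/lemons/blue.

pears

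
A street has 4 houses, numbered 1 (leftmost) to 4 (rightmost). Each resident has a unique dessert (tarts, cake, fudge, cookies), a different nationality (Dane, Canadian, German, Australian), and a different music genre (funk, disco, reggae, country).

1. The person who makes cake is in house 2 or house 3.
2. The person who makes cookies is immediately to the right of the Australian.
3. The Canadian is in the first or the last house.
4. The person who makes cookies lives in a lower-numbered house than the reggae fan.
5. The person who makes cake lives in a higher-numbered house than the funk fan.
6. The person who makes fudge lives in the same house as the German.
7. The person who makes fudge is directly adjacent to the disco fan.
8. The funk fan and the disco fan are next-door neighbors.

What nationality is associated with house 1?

The person who makes cake is narrowed to house 2 or 3; consider each.
Placing it in house 3 leads to a contradiction, so it's in house 2.
Clue 5: the funk fan is in house 1.
Clue 8 places the disco fan in house 2.
That leaves cookies as the dessert for house 3.
From clue 2, the Australian must be in house 2.
Clue 4: the reggae fan is in house 4.
Clue 7 places the person who makes fudge in house 1.
House 4's dessert must be tarts (nothing else left).
So house 3 gets Dane for nationality.
That leaves country as the music genre for house 3.
From clue 6, the German must be in house 1.
The only nationality still possible for house 4 is Canadian.
So: house 1 = fudge/German/funk, house 2 = cake/Australian/disco, house 3 = cookies/Dane/country, house 4 = tarts/Canadian/reggae.

German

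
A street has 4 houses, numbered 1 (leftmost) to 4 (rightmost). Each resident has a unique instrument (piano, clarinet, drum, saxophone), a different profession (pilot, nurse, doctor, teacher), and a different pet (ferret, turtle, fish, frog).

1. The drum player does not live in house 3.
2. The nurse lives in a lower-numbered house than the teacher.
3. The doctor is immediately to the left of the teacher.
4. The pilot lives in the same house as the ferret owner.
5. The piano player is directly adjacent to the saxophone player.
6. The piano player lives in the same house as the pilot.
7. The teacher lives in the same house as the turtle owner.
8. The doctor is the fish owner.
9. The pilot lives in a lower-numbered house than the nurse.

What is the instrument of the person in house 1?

piano

House 4 profession: only teacher fits.
Clue 3 places the doctor in house 3.
By clue 7, the turtle owner is in house 4.
The fish owner is in house 3 (clue 8).
That leaves pilot as the profession for house 1.
That leaves nurse as the profession for house 2.
Clue 4 places the ferret owner in house 1.
By clue 6, the piano player is in house 1.
The only pet still possible for house 2 is frog.
Clue 5: the saxophone player is in house 2.
House 3 instrument: only clarinet fits.
So house 4 gets drum for instrument.
So: house 1 = piano/pilot/ferret, house 2 = saxophone/nurse/frog, house 3 = clarinet/doctor/fish, house 4 = drum/teacher/turtle.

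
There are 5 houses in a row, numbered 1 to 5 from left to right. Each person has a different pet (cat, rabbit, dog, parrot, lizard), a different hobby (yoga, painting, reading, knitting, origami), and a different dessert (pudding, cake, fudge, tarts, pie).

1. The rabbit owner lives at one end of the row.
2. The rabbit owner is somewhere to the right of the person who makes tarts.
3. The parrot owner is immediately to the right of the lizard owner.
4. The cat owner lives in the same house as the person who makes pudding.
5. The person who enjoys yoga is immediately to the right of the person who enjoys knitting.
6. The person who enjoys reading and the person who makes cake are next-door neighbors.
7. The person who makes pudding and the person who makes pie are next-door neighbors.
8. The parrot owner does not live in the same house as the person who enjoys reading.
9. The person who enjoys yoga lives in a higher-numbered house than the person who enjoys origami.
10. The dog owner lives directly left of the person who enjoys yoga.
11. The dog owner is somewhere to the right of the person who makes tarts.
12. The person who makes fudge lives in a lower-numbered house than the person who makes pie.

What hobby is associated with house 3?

Clue 2: the rabbit owner is in house 5.
The dog owner is narrowed to house 2 or 3 or 4; consider each.
Placing it in house 2 and house 4 leads to a contradiction, so it's in house 3.
Clue 10 places the person who enjoys yoga in house 4.
By clue 3, the parrot owner is in house 2.
From clue 3, the lizard owner must be in house 1.
By clue 5, the person who enjoys knitting is in house 3.
House 4 pet: only cat fits.
That leaves pie as the dessert for house 5.
Clue 4 places the person who makes pudding in house 4.
So house 1 gets tarts for dessert.
House 2's dessert must be cake (nothing else left).
That leaves fudge as the dessert for house 3.
Clue 6: the person who enjoys reading is in house 1.
House 2's hobby must be origami (nothing else left).
House 5 hobby: only painting fits.
So: house 1 = lizard/reading/tarts, house 2 = parrot/origami/cake, house 3 = dog/knitting/fudge, house 4 = cat/yoga/pudding, house 5 = rabbit/painting/pie.

knitting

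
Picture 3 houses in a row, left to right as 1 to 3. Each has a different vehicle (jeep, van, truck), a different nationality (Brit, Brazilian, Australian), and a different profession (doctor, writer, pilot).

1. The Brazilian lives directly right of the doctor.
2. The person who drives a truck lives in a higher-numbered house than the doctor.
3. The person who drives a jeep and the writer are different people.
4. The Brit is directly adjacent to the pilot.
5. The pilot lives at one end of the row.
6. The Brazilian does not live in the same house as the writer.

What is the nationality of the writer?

Australian

Clue 4: the Brit is in house 2.
House 1 nationality: only Australian fits.
House 3's nationality must be Brazilian (nothing else left).
Clue 1 places the doctor in house 2.
By clue 2, the person who drives a truck is in house 3.
The only profession still possible for house 1 is writer.
House 3 profession: only pilot fits.
Clue 3 places the person who drives a jeep in house 2.
So house 1 gets van for vehicle.
So: house 1 = van/Australian/writer, house 2 = jeep/Brit/doctor, house 3 = truck/Brazilian/pilot.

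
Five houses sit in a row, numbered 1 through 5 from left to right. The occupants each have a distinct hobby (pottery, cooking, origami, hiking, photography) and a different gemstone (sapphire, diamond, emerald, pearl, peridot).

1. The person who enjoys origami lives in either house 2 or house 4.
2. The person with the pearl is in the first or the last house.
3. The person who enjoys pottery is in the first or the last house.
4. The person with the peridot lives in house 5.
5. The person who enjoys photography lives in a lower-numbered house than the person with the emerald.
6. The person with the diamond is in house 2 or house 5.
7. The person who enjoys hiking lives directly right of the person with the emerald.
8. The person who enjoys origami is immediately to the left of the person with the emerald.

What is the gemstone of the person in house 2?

The person with the peridot is in house 5 (clue 4).
By clue 8, the person who enjoys origami is in house 2.
From clue 8, the person with the emerald must be in house 3.
House 4's gemstone must be sapphire (nothing else left).
From clue 5, the person who enjoys photography must be in house 1.
By clue 7, the person who enjoys hiking is in house 4.
That leaves cooking as the hobby for house 3.
House 5's hobby must be pottery (nothing else left).
House 1's gemstone must be pearl (nothing else left).
That leaves diamond as the gemstone for house 2.
So: house 1 = photography/pearl, house 2 = origami/diamond, house 3 = cooking/emerald, house 4 = hiking/sapphire, house 5 = pottery/peridot.

diamond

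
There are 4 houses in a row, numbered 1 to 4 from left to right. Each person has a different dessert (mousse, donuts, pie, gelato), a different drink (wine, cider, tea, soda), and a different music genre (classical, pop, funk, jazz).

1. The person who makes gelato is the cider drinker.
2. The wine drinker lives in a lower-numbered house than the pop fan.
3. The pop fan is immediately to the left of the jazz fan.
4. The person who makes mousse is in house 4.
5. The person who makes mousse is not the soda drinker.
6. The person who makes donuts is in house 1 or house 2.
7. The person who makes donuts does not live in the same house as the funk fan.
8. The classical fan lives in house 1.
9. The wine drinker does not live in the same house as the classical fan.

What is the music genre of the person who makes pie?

From clue 4, the person who makes mousse must be in house 4.
From clue 8, the classical fan must be in house 1.
From clue 2, the wine drinker must be in house 2.
Clue 2: the pop fan is in house 3.
Clue 3 places the jazz fan in house 4.
The only drink still possible for house 4 is tea.
The only music genre still possible for house 2 is funk.
From clue 7, the person who makes donuts must be in house 1.
House 2 dessert: only pie fits.
House 3's dessert must be gelato (nothing else left).
Clue 1 places the cider drinker in house 3.
That leaves soda as the drink for house 1.
So: house 1 = donuts/soda/classical, house 2 = pie/wine/funk, house 3 = gelato/cider/pop, house 4 = mousse/tea/jazz.

funk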